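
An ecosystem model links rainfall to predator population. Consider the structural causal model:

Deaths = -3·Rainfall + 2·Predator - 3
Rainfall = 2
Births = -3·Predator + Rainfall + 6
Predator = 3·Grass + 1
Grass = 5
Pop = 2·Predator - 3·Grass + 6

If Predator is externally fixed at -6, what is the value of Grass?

5

Under do(Predator=-6), the mechanism Predator = 3·Grass + 1 is discarded; Predator is fixed at -6.
Since Grass is not a descendant of the intervened variable, it is unaffected.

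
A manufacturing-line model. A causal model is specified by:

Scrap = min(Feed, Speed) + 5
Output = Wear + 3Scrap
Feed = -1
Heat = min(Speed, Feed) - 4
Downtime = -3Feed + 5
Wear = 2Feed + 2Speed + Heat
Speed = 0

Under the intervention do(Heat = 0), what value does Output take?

10

The intervention breaks the incoming arrows to Heat: Heat = min(Speed, Feed) - 4 no longer applies, and Heat = 0.
Wear = 2Feed + 2Speed + Heat  [with Feed=-1, Speed=0, Heat=0]  = -2
Scrap = min(Feed, Speed) + 5  [with Feed=-1, Speed=0]  = 4
Output = Wear + 3Scrap  [with Wear=-2, Scrap=4]  = 10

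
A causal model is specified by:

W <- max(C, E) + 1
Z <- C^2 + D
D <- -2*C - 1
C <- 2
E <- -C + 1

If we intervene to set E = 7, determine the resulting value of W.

8

Under do(E=7), the mechanism E <- -C + 1 is discarded; E is fixed at 7.
W = max(C, E) + 1  [with C=2, E=7]  = 8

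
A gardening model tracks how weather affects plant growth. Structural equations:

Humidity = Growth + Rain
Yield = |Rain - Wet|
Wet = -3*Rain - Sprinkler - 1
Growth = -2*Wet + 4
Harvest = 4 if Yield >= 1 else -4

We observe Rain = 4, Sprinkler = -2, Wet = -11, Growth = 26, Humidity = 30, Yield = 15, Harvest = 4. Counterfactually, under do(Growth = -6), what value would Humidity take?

-2

Intervening sets Growth = -6 and removes its equation (Growth = -2*Wet + 4).
Humidity = Growth + Rain  [with Growth=-6, Rain=4]  = -2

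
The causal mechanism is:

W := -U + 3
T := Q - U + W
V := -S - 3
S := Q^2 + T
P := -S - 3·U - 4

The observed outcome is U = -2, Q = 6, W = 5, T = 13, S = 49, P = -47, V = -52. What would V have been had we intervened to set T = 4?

-43

The intervention breaks the incoming arrows to T: T := Q - U + W no longer applies, and T = 4.
S = Q^2 + T  [with Q=6, T=4]  = 40
V = -S - 3  [with S=40]  = -43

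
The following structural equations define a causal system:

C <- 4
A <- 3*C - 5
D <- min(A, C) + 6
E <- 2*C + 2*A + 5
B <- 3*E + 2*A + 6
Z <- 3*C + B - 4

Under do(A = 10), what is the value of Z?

133

Under do(A=10), the mechanism A <- 3*C - 5 is discarded; A is fixed at 10.
E = 2*C + 2*A + 5  [with C=4, A=10]  = 33
B = 3*E + 2*A + 6  [with E=33, A=10]  = 125
Z = 3*C + B - 4  [with C=4, B=125]  = 133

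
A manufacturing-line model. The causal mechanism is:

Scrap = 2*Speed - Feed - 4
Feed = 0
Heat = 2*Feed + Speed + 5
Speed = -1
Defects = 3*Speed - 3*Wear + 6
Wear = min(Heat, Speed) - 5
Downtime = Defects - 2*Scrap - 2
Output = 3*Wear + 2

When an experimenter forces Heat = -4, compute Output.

The intervention breaks the incoming arrows to Heat: Heat = 2*Feed + Speed + 5 no longer applies, and Heat = -4.
Wear = min(Heat, Speed) - 5  [with Heat=-4, Speed=-1]  = -9
Output = 3*Wear + 2  [with Wear=-9]  = -25

-25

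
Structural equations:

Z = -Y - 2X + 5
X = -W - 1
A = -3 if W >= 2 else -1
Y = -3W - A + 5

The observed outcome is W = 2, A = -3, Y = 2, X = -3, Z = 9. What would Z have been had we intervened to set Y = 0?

do(Y=0) replaces the equation Y = -3W - A + 5 with the constant Y = 0.
X = -W - 1  [with W=2]  = -3
Z = -Y - 2X + 5  [with Y=0, X=-3]  = 11

11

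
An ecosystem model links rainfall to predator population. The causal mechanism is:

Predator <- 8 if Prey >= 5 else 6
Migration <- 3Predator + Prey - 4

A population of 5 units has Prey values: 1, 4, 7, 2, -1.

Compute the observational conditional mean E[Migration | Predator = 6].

Observing Predator=6 restricts to units where Predator's equation naturally yields 6: Prey ∈ {1, 4, 2, -1}. In that subpopulation Migration = 15, 18, 16, 13, mean 15.5.

15.5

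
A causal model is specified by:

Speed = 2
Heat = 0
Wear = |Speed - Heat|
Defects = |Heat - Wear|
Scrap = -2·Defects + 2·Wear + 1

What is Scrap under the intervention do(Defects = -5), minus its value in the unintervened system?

14

Intervening sets Defects = -5 and removes its equation (Defects = |Heat - Wear|).
Wear = |Speed - Heat|  [with Speed=2, Heat=0]  = 2
Scrap = -2·Defects + 2·Wear + 1  [with Defects=-5, Wear=2]  = 15
Without intervention: Wear = |Speed - Heat|  [with Speed=2, Heat=0]  = 2; Defects = |Heat - Wear|  [with Heat=0, Wear=2]  = 2; Scrap = -2·Defects + 2·Wear + 1  [with Defects=2, Wear=2]  = 1.
Change = 15 − 1 = 14.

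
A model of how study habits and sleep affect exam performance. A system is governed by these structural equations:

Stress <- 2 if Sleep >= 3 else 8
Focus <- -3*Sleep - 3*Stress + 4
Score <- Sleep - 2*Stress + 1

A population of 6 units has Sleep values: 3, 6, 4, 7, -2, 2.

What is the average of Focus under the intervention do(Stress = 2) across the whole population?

do(Stress=2) breaks Stress's dependence on Sleep. With Stress=2 fixed, Focus across the units is -11, -20, -14, -23, 4, -8, mean -12.

-12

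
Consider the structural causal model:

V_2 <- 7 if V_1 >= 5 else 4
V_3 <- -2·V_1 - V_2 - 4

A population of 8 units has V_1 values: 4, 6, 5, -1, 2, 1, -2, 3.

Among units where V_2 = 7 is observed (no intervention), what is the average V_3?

-22

Conditioning on V_2=7 selects the 2 unit(s) with V_1 ∈ {6, 5}. Their V_3 values: -23, -21. Mean = -22.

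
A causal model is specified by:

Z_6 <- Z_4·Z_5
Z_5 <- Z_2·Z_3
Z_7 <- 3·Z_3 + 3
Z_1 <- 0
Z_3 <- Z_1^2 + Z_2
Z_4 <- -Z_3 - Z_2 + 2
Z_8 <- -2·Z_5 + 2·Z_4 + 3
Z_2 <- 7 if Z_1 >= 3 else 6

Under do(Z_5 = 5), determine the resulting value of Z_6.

-50

The intervention breaks the incoming arrows to Z_5: Z_5 <- Z_2·Z_3 no longer applies, and Z_5 = 5.
Z_2 = 7 if Z_1 >= 3 else 6  [with Z_1=0]  = 6
Z_3 = Z_1^2 + Z_2  [with Z_1=0, Z_2=6]  = 6
Z_4 = -Z_3 - Z_2 + 2  [with Z_3=6, Z_2=6]  = -10
Z_6 = Z_4·Z_5  [with Z_4=-10, Z_5=5]  = -50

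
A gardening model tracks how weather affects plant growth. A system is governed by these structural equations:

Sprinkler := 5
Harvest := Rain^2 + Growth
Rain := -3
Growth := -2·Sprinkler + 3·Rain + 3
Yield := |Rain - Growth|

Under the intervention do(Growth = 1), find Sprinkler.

5

Under do(Growth=1), the mechanism Growth := -2·Sprinkler + 3·Rain + 3 is discarded; Growth is fixed at 1.
Since Sprinkler is not a descendant of the intervened variable, it is unaffected.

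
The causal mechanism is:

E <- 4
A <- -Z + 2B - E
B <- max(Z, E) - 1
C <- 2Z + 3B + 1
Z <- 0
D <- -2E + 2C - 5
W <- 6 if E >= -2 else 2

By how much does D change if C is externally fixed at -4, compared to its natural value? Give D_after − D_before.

-28

Intervening sets C = -4 and removes its equation (C <- 2Z + 3B + 1).
D = -2E + 2C - 5  [with E=4, C=-4]  = -21
Without intervention: B = max(Z, E) - 1  [with Z=0, E=4]  = 3; C = 2Z + 3B + 1  [with Z=0, B=3]  = 10; D = -2E + 2C - 5  [with E=4, C=10]  = 7.
Change = -21 − 7 = -28.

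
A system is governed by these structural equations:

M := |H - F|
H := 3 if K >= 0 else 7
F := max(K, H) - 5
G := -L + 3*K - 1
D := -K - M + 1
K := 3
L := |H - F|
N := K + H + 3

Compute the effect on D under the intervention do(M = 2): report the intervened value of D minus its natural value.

3

The intervention breaks the incoming arrows to M: M := |H - F| no longer applies, and M = 2.
D = -K - M + 1  [with K=3, M=2]  = -4
Without intervention: H = 3 if K >= 0 else 7  [with K=3]  = 3; F = max(K, H) - 5  [with K=3, H=3]  = -2; M = |H - F|  [with H=3, F=-2]  = 5; D = -K - M + 1  [with K=3, M=5]  = -7.
Change = -4 − (-7) = 3.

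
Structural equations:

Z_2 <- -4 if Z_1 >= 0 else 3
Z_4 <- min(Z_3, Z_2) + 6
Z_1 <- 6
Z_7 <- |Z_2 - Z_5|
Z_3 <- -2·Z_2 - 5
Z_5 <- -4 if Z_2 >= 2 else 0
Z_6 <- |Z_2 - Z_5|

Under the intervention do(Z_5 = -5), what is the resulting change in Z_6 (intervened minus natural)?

The intervention breaks the incoming arrows to Z_5: Z_5 <- -4 if Z_2 >= 2 else 0 no longer applies, and Z_5 = -5.
Z_2 = -4 if Z_1 >= 0 else 3  [with Z_1=6]  = -4
Z_6 = |Z_2 - Z_5|  [with Z_2=-4, Z_5=-5]  = 1
Without intervention: Z_2 = -4 if Z_1 >= 0 else 3  [with Z_1=6]  = -4; Z_5 = -4 if Z_2 >= 2 else 0  [with Z_2=-4]  = 0; Z_6 = |Z_2 - Z_5|  [with Z_2=-4, Z_5=0]  = 4.
Change = 1 − 4 = -3.

-3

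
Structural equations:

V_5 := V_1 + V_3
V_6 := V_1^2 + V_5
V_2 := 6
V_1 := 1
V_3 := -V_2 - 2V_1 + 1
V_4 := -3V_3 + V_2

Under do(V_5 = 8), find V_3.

do(V_5=8) replaces the equation V_5 := V_1 + V_3 with the constant V_5 = 8.
V_3 is not downstream of the intervention, so its value is determined by the original equations.
V_3 = -V_2 - 2V_1 + 1  [with V_2=6, V_1=1]  = -7

-7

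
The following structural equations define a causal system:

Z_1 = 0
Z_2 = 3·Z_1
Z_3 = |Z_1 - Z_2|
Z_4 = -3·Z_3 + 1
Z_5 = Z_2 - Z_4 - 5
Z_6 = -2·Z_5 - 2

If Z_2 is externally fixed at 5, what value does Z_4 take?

Under do(Z_2=5), the mechanism Z_2 = 3·Z_1 is discarded; Z_2 is fixed at 5.
Z_3 = |Z_1 - Z_2|  [with Z_1=0, Z_2=5]  = 5
Z_4 = -3·Z_3 + 1  [with Z_3=5]  = -14

-14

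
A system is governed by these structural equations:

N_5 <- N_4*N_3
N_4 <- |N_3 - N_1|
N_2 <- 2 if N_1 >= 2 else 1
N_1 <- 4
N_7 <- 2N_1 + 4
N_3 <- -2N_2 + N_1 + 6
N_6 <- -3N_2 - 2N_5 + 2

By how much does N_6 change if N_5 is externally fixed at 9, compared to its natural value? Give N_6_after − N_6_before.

6

The intervention breaks the incoming arrows to N_5: N_5 <- N_4*N_3 no longer applies, and N_5 = 9.
N_2 = 2 if N_1 >= 2 else 1  [with N_1=4]  = 2
N_6 = -3N_2 - 2N_5 + 2  [with N_2=2, N_5=9]  = -22
Without intervention: N_2 = 2 if N_1 >= 2 else 1  [with N_1=4]  = 2; N_3 = -2N_2 + N_1 + 6  [with N_2=2, N_1=4]  = 6; N_4 = |N_3 - N_1|  [with N_3=6, N_1=4]  = 2; N_5 = N_4*N_3  [with N_4=2, N_3=6]  = 12; N_6 = -3N_2 - 2N_5 + 2  [with N_2=2, N_5=12]  = -28.
Change = -22 − (-28) = 6.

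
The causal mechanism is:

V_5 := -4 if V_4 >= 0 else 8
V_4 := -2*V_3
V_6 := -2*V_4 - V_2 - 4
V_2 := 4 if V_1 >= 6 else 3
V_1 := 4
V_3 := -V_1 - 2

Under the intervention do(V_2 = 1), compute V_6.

-29

Under do(V_2=1), the mechanism V_2 := 4 if V_1 >= 6 else 3 is discarded; V_2 is fixed at 1.
V_3 = -V_1 - 2  [with V_1=4]  = -6
V_4 = -2*V_3  [with V_3=-6]  = 12
V_6 = -2*V_4 - V_2 - 4  [with V_4=12, V_2=1]  = -29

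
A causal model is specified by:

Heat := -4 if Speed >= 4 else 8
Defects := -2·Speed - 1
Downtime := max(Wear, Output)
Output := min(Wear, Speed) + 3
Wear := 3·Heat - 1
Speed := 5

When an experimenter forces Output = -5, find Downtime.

The intervention breaks the incoming arrows to Output: Output := min(Wear, Speed) + 3 no longer applies, and Output = -5.
Heat = -4 if Speed >= 4 else 8  [with Speed=5]  = -4
Wear = 3·Heat - 1  [with Heat=-4]  = -13
Downtime = max(Wear, Output)  [with Wear=-13, Output=-5]  = -5

-5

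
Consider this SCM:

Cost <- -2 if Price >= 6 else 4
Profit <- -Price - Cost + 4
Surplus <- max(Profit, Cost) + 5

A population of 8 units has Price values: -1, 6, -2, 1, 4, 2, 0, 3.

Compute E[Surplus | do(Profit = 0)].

8.5

do(Profit=0) breaks Profit's dependence on Price. With Profit=0 fixed, Surplus across the units is 9, 5, 9, 9, 9, 9, 9, 9, mean 8.5.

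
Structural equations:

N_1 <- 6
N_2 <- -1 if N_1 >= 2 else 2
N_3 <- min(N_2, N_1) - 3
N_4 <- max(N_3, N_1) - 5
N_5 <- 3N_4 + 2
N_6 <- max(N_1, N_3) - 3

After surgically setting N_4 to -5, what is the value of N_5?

-13

Intervening sets N_4 = -5 and removes its equation (N_4 <- max(N_3, N_1) - 5).
N_5 = 3N_4 + 2  [with N_4=-5]  = -13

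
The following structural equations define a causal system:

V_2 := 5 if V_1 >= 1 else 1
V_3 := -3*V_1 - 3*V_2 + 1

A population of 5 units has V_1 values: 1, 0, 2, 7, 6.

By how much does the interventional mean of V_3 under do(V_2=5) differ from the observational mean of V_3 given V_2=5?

do(V_2=5) breaks V_2's dependence on V_1. With V_2=5 fixed, V_3 across the units is -17, -14, -20, -35, -32, mean -23.6.
Conditioning on V_2=5 selects the 4 unit(s) with V_1 ∈ {1, 2, 7, 6}. Their V_3 values: -17, -20, -35, -32. Mean = -26.
Difference = -23.6 − (-26) = 2.4.

2.4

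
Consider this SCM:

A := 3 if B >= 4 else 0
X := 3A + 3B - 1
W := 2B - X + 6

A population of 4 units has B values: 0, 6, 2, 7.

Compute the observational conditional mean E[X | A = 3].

27.5

E[X|A=3] averages over only the 2 units with A=3 (B = 6, 7): X = 26, 29, mean 27.5.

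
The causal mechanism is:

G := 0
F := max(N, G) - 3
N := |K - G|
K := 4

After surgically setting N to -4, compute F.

-3

The intervention breaks the incoming arrows to N: N := |K - G| no longer applies, and N = -4.
F = max(N, G) - 3  [with N=-4, G=0]  = -3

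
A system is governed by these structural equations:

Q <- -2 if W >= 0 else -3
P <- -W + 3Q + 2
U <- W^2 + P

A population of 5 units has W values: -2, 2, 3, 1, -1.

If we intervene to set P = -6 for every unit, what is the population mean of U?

do(P=-6) breaks P's dependence on W. With P=-6 fixed, U across the units is -2, -2, 3, -5, -5, mean -2.2.

-2.2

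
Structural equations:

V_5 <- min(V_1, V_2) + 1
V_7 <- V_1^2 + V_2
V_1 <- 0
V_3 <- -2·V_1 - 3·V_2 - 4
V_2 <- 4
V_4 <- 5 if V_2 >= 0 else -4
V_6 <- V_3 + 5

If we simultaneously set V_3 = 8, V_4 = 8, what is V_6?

Setting V_3 = 8, V_4 = 8 by intervention discards those variables' equations.
V_6 = V_3 + 5  [with V_3=8]  = 13

13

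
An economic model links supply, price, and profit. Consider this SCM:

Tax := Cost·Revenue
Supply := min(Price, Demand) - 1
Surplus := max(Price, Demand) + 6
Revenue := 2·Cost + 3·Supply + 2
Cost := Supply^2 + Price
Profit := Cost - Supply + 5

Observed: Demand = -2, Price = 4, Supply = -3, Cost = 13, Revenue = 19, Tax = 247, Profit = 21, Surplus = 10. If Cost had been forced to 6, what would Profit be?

14

The intervention breaks the incoming arrows to Cost: Cost := Supply^2 + Price no longer applies, and Cost = 6.
Supply = min(Price, Demand) - 1  [with Price=4, Demand=-2]  = -3
Profit = Cost - Supply + 5  [with Cost=6, Supply=-3]  = 14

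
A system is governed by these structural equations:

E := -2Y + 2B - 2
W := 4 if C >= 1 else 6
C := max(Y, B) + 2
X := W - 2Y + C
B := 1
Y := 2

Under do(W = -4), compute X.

-4

The intervention breaks the incoming arrows to W: W := 4 if C >= 1 else 6 no longer applies, and W = -4.
C = max(Y, B) + 2  [with Y=2, B=1]  = 4
X = W - 2Y + C  [with W=-4, Y=2, C=4]  = -4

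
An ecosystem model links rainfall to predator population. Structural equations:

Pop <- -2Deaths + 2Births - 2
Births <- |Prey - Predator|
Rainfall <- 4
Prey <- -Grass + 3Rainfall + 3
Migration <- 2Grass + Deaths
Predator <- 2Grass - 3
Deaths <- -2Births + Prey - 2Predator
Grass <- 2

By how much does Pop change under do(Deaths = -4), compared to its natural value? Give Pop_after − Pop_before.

-18

Intervening sets Deaths = -4 and removes its equation (Deaths <- -2Births + Prey - 2Predator).
Prey = -Grass + 3Rainfall + 3  [with Grass=2, Rainfall=4]  = 13
Predator = 2Grass - 3  [with Grass=2]  = 1
Births = |Prey - Predator|  [with Prey=13, Predator=1]  = 12
Pop = -2Deaths + 2Births - 2  [with Deaths=-4, Births=12]  = 30
Without intervention: Prey = -Grass + 3Rainfall + 3  [with Grass=2, Rainfall=4]  = 13; Predator = 2Grass - 3  [with Grass=2]  = 1; Births = |Prey - Predator|  [with Prey=13, Predator=1]  = 12; Deaths = -2Births + Prey - 2Predator  [with Births=12, Prey=13, Predator=1]  = -13; Pop = -2Deaths + 2Births - 2  [with Deaths=-13, Births=12]  = 48.
Change = 30 − 48 = -18.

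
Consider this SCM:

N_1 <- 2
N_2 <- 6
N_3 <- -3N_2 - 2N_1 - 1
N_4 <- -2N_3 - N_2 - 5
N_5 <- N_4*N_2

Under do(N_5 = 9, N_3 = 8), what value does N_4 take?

Under do(N_5 = 9, N_3 = 8), each intervened variable's structural equation is replaced by its fixed value.
N_4 = -2N_3 - N_2 - 5  [with N_3=8, N_2=6]  = -27

-27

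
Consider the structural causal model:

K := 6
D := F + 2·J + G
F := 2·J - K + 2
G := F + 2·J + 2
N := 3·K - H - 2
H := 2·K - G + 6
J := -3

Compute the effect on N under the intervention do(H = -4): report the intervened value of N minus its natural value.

Intervening sets H = -4 and removes its equation (H := 2·K - G + 6).
N = 3·K - H - 2  [with K=6, H=-4]  = 20
Without intervention: F = 2·J - K + 2  [with J=-3, K=6]  = -10; G = F + 2·J + 2  [with F=-10, J=-3]  = -14; H = 2·K - G + 6  [with K=6, G=-14]  = 32; N = 3·K - H - 2  [with K=6, H=32]  = -16.
Change = 20 − (-16) = 36.

36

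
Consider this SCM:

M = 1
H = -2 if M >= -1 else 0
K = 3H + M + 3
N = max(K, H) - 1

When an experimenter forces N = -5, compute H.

-2

The intervention breaks the incoming arrows to N: N = max(K, H) - 1 no longer applies, and N = -5.
Since H is not a descendant of the intervened variable, it is unaffected.
H = -2 if M >= -1 else 0  [with M=1]  = -2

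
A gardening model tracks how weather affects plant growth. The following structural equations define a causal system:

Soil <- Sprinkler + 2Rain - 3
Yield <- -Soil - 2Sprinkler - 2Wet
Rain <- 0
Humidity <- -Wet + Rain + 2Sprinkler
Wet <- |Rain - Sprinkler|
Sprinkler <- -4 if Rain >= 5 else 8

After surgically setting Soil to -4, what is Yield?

The intervention breaks the incoming arrows to Soil: Soil <- Sprinkler + 2Rain - 3 no longer applies, and Soil = -4.
Sprinkler = -4 if Rain >= 5 else 8  [with Rain=0]  = 8
Wet = |Rain - Sprinkler|  [with Rain=0, Sprinkler=8]  = 8
Yield = -Soil - 2Sprinkler - 2Wet  [with Soil=-4, Sprinkler=8, Wet=8]  = -28

-28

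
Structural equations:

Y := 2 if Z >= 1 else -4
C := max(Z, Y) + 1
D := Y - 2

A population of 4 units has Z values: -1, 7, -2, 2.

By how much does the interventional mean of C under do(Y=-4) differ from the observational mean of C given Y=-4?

3

do(Y=-4) breaks Y's dependence on Z. With Y=-4 fixed, C across the units is 0, 8, -1, 3, mean 2.5.
E[C|Y=-4] averages over only the 2 units with Y=-4 (Z = -1, -2): C = 0, -1, mean -0.5.
Difference = 2.5 − (-0.5) = 3.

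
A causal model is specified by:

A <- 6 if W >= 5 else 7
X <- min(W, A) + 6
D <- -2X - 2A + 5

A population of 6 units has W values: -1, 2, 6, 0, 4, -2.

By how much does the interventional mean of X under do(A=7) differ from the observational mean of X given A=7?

0.9

do(A=7) breaks A's dependence on W. With A=7 fixed, X across the units is 5, 8, 12, 6, 10, 4, mean 7.5.
Observing A=7 restricts to units where A's equation naturally yields 7: W ∈ {-1, 2, 0, 4, -2}. In that subpopulation X = 5, 8, 6, 10, 4, mean 6.6.
Difference = 7.5 − 6.6 = 0.9.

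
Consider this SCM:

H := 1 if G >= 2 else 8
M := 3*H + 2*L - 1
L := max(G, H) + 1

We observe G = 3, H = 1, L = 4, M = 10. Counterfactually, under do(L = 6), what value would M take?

The intervention breaks the incoming arrows to L: L := max(G, H) + 1 no longer applies, and L = 6.
H = 1 if G >= 2 else 8  [with G=3]  = 1
M = 3*H + 2*L - 1  [with H=1, L=6]  = 14

14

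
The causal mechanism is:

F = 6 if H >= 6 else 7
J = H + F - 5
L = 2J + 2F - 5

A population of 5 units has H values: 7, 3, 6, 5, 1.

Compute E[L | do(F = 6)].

17.8

The intervention sets F=6 in all 5 units regardless of H. Recomputing L per unit gives 23, 15, 21, 19, 11; average 17.8.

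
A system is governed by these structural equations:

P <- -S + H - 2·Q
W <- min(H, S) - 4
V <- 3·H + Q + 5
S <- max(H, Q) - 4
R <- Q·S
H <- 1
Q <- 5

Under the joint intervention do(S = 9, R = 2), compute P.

-18

The joint intervention fixes S = 9, R = 2, removing each variable's own equation.
P = -S + H - 2·Q  [with S=9, H=1, Q=5]  = -18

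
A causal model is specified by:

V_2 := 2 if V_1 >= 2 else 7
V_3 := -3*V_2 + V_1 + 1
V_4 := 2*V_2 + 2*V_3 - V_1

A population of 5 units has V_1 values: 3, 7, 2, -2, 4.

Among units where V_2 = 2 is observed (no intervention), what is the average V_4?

Conditioning on V_2=2 selects the 4 unit(s) with V_1 ∈ {3, 7, 2, 4}. Their V_4 values: -3, 1, -4, -2. Mean = -2.

-2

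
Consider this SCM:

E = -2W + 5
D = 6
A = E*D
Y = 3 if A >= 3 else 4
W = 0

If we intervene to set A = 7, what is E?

5

Under do(A=7), the mechanism A = E*D is discarded; A is fixed at 7.
Since E is not a descendant of the intervened variable, it is unaffected.
E = -2W + 5  [with W=0]  = 5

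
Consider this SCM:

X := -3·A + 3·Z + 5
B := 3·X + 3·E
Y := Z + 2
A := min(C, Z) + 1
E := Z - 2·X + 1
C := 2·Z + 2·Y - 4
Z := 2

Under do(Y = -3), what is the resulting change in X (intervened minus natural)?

do(Y=-3) replaces the equation Y := Z + 2 with the constant Y = -3.
C = 2·Z + 2·Y - 4  [with Z=2, Y=-3]  = -6
A = min(C, Z) + 1  [with C=-6, Z=2]  = -5
X = -3·A + 3·Z + 5  [with A=-5, Z=2]  = 26
Without intervention: Y = Z + 2  [with Z=2]  = 4; C = 2·Z + 2·Y - 4  [with Z=2, Y=4]  = 8; A = min(C, Z) + 1  [with C=8, Z=2]  = 3; X = -3·A + 3·Z + 5  [with A=3, Z=2]  = 2.
Change = 26 − 2 = 24.

24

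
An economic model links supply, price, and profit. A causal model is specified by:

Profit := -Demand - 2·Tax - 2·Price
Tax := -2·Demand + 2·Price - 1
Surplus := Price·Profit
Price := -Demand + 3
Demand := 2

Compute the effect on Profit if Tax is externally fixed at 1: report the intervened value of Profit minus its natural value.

-8

The intervention breaks the incoming arrows to Tax: Tax := -2·Demand + 2·Price - 1 no longer applies, and Tax = 1.
Price = -Demand + 3  [with Demand=2]  = 1
Profit = -Demand - 2·Tax - 2·Price  [with Demand=2, Tax=1, Price=1]  = -6
Without intervention: Price = -Demand + 3  [with Demand=2]  = 1; Tax = -2·Demand + 2·Price - 1  [with Demand=2, Price=1]  = -3; Profit = -Demand - 2·Tax - 2·Price  [with Demand=2, Tax=-3, Price=1]  = 2.
Change = -6 − 2 = -8.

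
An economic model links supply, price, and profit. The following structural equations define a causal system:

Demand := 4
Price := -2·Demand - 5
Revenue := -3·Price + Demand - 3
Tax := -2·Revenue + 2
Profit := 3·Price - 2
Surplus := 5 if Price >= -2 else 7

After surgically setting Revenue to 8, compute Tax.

The intervention breaks the incoming arrows to Revenue: Revenue := -3·Price + Demand - 3 no longer applies, and Revenue = 8.
Tax = -2·Revenue + 2  [with Revenue=8]  = -14

-14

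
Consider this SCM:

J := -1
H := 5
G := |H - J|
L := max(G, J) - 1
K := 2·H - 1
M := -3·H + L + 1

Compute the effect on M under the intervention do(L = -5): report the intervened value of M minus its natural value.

Under do(L=-5), the mechanism L := max(G, J) - 1 is discarded; L is fixed at -5.
M = -3·H + L + 1  [with H=5, L=-5]  = -19
Without intervention: G = |H - J|  [with H=5, J=-1]  = 6; L = max(G, J) - 1  [with G=6, J=-1]  = 5; M = -3·H + L + 1  [with H=5, L=5]  = -9.
Change = -19 − (-9) = -10.

-10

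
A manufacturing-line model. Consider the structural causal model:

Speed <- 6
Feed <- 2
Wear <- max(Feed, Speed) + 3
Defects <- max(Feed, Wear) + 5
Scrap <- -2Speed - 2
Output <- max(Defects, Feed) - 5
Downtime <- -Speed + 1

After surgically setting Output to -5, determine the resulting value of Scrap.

-14

do(Output=-5) replaces the equation Output <- max(Defects, Feed) - 5 with the constant Output = -5.
Since Scrap is not a descendant of the intervened variable, it is unaffected.
Scrap = -2Speed - 2  [with Speed=6]  = -14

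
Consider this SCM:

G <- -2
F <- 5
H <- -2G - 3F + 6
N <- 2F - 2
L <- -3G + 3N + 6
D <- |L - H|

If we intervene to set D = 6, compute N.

do(D=6) replaces the equation D <- |L - H| with the constant D = 6.
No directed path runs from D to N, so N keeps its natural value.
N = 2F - 2  [with F=5]  = 8

8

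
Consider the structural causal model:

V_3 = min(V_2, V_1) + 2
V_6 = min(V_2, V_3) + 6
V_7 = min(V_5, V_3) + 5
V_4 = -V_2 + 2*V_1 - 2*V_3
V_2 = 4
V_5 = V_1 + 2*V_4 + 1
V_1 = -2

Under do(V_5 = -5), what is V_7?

Under do(V_5=-5), the mechanism V_5 = V_1 + 2*V_4 + 1 is discarded; V_5 is fixed at -5.
V_3 = min(V_2, V_1) + 2  [with V_2=4, V_1=-2]  = 0
V_7 = min(V_5, V_3) + 5  [with V_5=-5, V_3=0]  = 0

0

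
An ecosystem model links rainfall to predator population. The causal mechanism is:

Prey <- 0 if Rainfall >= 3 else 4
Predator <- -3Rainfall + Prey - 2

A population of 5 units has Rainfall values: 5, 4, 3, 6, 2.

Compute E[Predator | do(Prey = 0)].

-14

Every unit gets Prey=0 under the intervention. Predator values become -17, -14, -11, -20, -8; E[Predator|do(Prey=0)] = -14.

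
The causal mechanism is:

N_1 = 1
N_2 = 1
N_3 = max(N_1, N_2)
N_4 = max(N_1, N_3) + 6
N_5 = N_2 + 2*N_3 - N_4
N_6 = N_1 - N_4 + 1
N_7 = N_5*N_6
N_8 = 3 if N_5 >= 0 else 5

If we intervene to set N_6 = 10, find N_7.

Intervening sets N_6 = 10 and removes its equation (N_6 = N_1 - N_4 + 1).
N_3 = max(N_1, N_2)  [with N_1=1, N_2=1]  = 1
N_4 = max(N_1, N_3) + 6  [with N_1=1, N_3=1]  = 7
N_5 = N_2 + 2*N_3 - N_4  [with N_2=1, N_3=1, N_4=7]  = -4
N_7 = N_5*N_6  [with N_5=-4, N_6=10]  = -40

-40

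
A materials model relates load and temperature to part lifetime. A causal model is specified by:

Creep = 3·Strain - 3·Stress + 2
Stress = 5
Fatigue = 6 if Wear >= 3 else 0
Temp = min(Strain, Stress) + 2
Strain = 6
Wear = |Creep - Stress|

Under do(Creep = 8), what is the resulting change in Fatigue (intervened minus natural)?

Under do(Creep=8), the mechanism Creep = 3·Strain - 3·Stress + 2 is discarded; Creep is fixed at 8.
Wear = |Creep - Stress|  [with Creep=8, Stress=5]  = 3
Fatigue = 6 if Wear >= 3 else 0  [with Wear=3]  = 6
Without intervention: Creep = 3·Strain - 3·Stress + 2  [with Strain=6, Stress=5]  = 5; Wear = |Creep - Stress|  [with Creep=5, Stress=5]  = 0; Fatigue = 6 if Wear >= 3 else 0  [with Wear=0]  = 0.
Change = 6 − 0 = 6.

6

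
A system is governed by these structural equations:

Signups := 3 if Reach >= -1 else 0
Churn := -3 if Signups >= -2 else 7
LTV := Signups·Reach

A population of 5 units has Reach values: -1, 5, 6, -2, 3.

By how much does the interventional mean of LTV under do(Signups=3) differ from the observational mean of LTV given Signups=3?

do(Signups=3) breaks Signups's dependence on Reach. With Signups=3 fixed, LTV across the units is -3, 15, 18, -6, 9, mean 6.6.
E[LTV|Signups=3] averages over only the 4 units with Signups=3 (Reach = -1, 5, 6, 3): LTV = -3, 15, 18, 9, mean 9.75.
Difference = 6.6 − 9.75 = -3.15.

-3.15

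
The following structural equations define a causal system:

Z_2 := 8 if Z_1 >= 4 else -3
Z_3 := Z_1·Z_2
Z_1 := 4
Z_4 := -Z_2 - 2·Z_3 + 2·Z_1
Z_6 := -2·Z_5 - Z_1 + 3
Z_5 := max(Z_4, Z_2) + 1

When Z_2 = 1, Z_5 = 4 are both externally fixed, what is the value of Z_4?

The joint intervention fixes Z_2 = 1, Z_5 = 4, removing each variable's own equation.
Z_3 = Z_1·Z_2  [with Z_1=4, Z_2=1]  = 4
Z_4 = -Z_2 - 2·Z_3 + 2·Z_1  [with Z_2=1, Z_3=4, Z_1=4]  = -1

-1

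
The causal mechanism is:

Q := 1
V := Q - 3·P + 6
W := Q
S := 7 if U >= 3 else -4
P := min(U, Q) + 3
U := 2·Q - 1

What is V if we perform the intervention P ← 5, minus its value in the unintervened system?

-3

The intervention breaks the incoming arrows to P: P := min(U, Q) + 3 no longer applies, and P = 5.
V = Q - 3·P + 6  [with Q=1, P=5]  = -8
Without intervention: U = 2·Q - 1  [with Q=1]  = 1; P = min(U, Q) + 3  [with U=1, Q=1]  = 4; V = Q - 3·P + 6  [with Q=1, P=4]  = -5.
Change = -8 − (-5) = -3.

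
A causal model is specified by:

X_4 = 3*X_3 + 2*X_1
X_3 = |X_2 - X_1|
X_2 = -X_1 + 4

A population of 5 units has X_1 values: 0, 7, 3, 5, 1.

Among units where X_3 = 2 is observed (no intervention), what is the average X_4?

Conditioning on X_3=2 selects the 2 unit(s) with X_1 ∈ {3, 1}. Their X_4 values: 12, 8. Mean = 10.

10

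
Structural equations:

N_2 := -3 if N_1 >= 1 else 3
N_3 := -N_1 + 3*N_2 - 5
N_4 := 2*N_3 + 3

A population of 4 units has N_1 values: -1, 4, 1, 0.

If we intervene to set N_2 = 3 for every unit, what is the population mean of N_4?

Under do(N_2=3), N_2's equation is replaced by N_2=3 for every unit. Per-unit N_4: 13, 3, 9, 11. Mean = 9.

9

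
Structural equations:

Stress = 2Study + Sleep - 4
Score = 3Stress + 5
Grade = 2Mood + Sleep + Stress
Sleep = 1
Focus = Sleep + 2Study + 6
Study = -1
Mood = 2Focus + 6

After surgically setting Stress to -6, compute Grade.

The intervention breaks the incoming arrows to Stress: Stress = 2Study + Sleep - 4 no longer applies, and Stress = -6.
Focus = Sleep + 2Study + 6  [with Sleep=1, Study=-1]  = 5
Mood = 2Focus + 6  [with Focus=5]  = 16
Grade = 2Mood + Sleep + Stress  [with Mood=16, Sleep=1, Stress=-6]  = 27

27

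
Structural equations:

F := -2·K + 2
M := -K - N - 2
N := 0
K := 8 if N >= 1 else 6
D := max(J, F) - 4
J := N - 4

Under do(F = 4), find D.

0

The intervention breaks the incoming arrows to F: F := -2·K + 2 no longer applies, and F = 4.
J = N - 4  [with N=0]  = -4
D = max(J, F) - 4  [with J=-4, F=4]  = 0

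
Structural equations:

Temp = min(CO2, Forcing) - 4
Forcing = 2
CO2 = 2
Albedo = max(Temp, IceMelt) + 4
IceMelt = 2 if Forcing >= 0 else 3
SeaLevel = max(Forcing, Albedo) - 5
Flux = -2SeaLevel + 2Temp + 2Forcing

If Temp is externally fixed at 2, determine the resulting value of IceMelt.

The intervention breaks the incoming arrows to Temp: Temp = min(CO2, Forcing) - 4 no longer applies, and Temp = 2.
IceMelt is not downstream of the intervention, so its value is determined by the original equations.
IceMelt = 2 if Forcing >= 0 else 3  [with Forcing=2]  = 2

2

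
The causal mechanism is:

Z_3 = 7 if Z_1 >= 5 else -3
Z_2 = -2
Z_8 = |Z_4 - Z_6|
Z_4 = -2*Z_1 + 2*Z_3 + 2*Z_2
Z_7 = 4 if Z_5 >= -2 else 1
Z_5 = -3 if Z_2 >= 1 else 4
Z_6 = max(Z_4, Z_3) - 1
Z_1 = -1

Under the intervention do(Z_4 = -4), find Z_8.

do(Z_4=-4) replaces the equation Z_4 = -2*Z_1 + 2*Z_3 + 2*Z_2 with the constant Z_4 = -4.
Z_3 = 7 if Z_1 >= 5 else -3  [with Z_1=-1]  = -3
Z_6 = max(Z_4, Z_3) - 1  [with Z_4=-4, Z_3=-3]  = -4
Z_8 = |Z_4 - Z_6|  [with Z_4=-4, Z_6=-4]  = 0

0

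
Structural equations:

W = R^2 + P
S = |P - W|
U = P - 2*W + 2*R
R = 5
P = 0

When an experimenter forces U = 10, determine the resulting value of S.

The intervention breaks the incoming arrows to U: U = P - 2*W + 2*R no longer applies, and U = 10.
Since S is not a descendant of the intervened variable, it is unaffected.
W = R^2 + P  [with R=5, P=0]  = 25
S = |P - W|  [with P=0, W=25]  = 25

25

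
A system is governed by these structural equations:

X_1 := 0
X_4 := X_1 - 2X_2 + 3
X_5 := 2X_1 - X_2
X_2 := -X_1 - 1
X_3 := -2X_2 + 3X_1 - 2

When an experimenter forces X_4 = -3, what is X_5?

1

Intervening sets X_4 = -3 and removes its equation (X_4 := X_1 - 2X_2 + 3).
No directed path runs from X_4 to X_5, so X_5 keeps its natural value.
X_2 = -X_1 - 1  [with X_1=0]  = -1
X_5 = 2X_1 - X_2  [with X_1=0, X_2=-1]  = 1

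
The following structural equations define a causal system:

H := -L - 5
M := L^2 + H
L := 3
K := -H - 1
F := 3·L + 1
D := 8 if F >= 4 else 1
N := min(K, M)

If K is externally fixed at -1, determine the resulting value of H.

-8

Under do(K=-1), the mechanism K := -H - 1 is discarded; K is fixed at -1.
Since H is not a descendant of the intervened variable, it is unaffected.
H = -L - 5  [with L=3]  = -8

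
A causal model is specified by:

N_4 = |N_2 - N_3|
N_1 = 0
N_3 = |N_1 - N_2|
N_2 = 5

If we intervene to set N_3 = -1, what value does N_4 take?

6

The intervention breaks the incoming arrows to N_3: N_3 = |N_1 - N_2| no longer applies, and N_3 = -1.
N_4 = |N_2 - N_3|  [with N_2=5, N_3=-1]  = 6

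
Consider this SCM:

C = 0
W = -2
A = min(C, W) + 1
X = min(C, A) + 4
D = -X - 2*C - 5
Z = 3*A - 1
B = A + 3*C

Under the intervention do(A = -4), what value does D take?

do(A=-4) replaces the equation A = min(C, W) + 1 with the constant A = -4.
X = min(C, A) + 4  [with C=0, A=-4]  = 0
D = -X - 2*C - 5  [with X=0, C=0]  = -5

-5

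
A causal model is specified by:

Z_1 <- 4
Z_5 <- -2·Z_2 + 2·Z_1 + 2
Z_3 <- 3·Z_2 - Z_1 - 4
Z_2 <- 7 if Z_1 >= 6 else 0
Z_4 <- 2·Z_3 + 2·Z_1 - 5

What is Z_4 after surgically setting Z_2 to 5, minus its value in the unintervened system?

30

Under do(Z_2=5), the mechanism Z_2 <- 7 if Z_1 >= 6 else 0 is discarded; Z_2 is fixed at 5.
Z_3 = 3·Z_2 - Z_1 - 4  [with Z_2=5, Z_1=4]  = 7
Z_4 = 2·Z_3 + 2·Z_1 - 5  [with Z_3=7, Z_1=4]  = 17
Without intervention: Z_2 = 7 if Z_1 >= 6 else 0  [with Z_1=4]  = 0; Z_3 = 3·Z_2 - Z_1 - 4  [with Z_2=0, Z_1=4]  = -8; Z_4 = 2·Z_3 + 2·Z_1 - 5  [with Z_3=-8, Z_1=4]  = -13.
Change = 17 − (-13) = 30.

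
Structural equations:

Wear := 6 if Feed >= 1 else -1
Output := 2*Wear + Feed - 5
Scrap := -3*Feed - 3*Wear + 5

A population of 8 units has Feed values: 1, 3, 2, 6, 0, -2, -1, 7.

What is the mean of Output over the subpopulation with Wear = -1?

-8

Observing Wear=-1 restricts to units where Wear's equation naturally yields -1: Feed ∈ {0, -2, -1}. In that subpopulation Output = -7, -9, -8, mean -8.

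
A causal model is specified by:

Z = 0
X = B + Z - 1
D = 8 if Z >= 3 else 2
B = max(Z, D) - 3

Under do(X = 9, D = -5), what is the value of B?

Setting X = 9, D = -5 by intervention discards those variables' equations.
B = max(Z, D) - 3  [with Z=0, D=-5]  = -3

-3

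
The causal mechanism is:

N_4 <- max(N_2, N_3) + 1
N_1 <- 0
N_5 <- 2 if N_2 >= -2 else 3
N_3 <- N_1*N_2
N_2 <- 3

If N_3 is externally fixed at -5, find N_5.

2

do(N_3=-5) replaces the equation N_3 <- N_1*N_2 with the constant N_3 = -5.
N_5 is not downstream of the intervention, so its value is determined by the original equations.
N_5 = 2 if N_2 >= -2 else 3  [with N_2=3]  = 2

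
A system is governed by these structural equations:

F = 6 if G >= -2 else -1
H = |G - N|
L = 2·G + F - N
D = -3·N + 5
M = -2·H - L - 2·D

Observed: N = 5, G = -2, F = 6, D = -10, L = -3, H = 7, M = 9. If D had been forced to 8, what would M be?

The intervention breaks the incoming arrows to D: D = -3·N + 5 no longer applies, and D = 8.
F = 6 if G >= -2 else -1  [with G=-2]  = 6
L = 2·G + F - N  [with G=-2, F=6, N=5]  = -3
H = |G - N|  [with G=-2, N=5]  = 7
M = -2·H - L - 2·D  [with H=7, L=-3, D=8]  = -27

-27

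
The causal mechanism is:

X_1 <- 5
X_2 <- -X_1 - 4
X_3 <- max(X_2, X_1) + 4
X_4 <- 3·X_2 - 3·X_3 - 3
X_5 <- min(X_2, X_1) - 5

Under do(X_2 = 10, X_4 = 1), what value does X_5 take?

Setting X_2 = 10, X_4 = 1 by intervention discards those variables' equations.
X_5 = min(X_2, X_1) - 5  [with X_2=10, X_1=5]  = 0

0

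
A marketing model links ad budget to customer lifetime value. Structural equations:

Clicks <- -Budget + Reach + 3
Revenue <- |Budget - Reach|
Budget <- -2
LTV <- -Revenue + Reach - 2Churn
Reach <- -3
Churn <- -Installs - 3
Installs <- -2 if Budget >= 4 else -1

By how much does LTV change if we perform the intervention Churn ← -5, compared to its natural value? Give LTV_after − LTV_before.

6

Under do(Churn=-5), the mechanism Churn <- -Installs - 3 is discarded; Churn is fixed at -5.
Revenue = |Budget - Reach|  [with Budget=-2, Reach=-3]  = 1
LTV = -Revenue + Reach - 2Churn  [with Revenue=1, Reach=-3, Churn=-5]  = 6
Without intervention: Installs = -2 if Budget >= 4 else -1  [with Budget=-2]  = -1; Churn = -Installs - 3  [with Installs=-1]  = -2; Revenue = |Budget - Reach|  [with Budget=-2, Reach=-3]  = 1; LTV = -Revenue + Reach - 2Churn  [with Revenue=1, Reach=-3, Churn=-2]  = 0.
Change = 6 − 0 = 6.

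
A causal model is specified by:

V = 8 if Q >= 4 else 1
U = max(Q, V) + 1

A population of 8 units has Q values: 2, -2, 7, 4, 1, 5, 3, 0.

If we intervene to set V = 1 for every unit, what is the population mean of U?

Under do(V=1), V's equation is replaced by V=1 for every unit. Per-unit U: 3, 2, 8, 5, 2, 6, 4, 2. Mean = 4.

4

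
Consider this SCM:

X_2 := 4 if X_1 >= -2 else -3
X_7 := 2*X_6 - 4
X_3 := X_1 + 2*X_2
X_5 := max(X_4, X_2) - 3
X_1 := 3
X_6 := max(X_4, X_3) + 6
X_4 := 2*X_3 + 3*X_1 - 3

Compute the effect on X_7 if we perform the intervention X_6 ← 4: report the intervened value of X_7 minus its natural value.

Intervening sets X_6 = 4 and removes its equation (X_6 := max(X_4, X_3) + 6).
X_7 = 2*X_6 - 4  [with X_6=4]  = 4
Without intervention: X_2 = 4 if X_1 >= -2 else -3  [with X_1=3]  = 4; X_3 = X_1 + 2*X_2  [with X_1=3, X_2=4]  = 11; X_4 = 2*X_3 + 3*X_1 - 3  [with X_3=11, X_1=3]  = 28; X_6 = max(X_4, X_3) + 6  [with X_4=28, X_3=11]  = 34; X_7 = 2*X_6 - 4  [with X_6=34]  = 64.
Change = 4 − 64 = -60.

-60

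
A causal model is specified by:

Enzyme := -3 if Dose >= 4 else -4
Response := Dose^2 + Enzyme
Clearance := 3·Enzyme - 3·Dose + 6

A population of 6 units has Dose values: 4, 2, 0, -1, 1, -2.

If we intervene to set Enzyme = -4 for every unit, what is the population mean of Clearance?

Under do(Enzyme=-4), Enzyme's equation is replaced by Enzyme=-4 for every unit. Per-unit Clearance: -18, -12, -6, -3, -9, 0. Mean = -8.

-8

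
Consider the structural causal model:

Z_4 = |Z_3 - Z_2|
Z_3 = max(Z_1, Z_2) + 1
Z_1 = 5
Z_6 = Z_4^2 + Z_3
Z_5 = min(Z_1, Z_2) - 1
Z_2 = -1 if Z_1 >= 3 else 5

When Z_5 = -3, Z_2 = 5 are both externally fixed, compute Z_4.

1

Setting Z_5 = -3, Z_2 = 5 by intervention discards those variables' equations.
Z_3 = max(Z_1, Z_2) + 1  [with Z_1=5, Z_2=5]  = 6
Z_4 = |Z_3 - Z_2|  [with Z_3=6, Z_2=5]  = 1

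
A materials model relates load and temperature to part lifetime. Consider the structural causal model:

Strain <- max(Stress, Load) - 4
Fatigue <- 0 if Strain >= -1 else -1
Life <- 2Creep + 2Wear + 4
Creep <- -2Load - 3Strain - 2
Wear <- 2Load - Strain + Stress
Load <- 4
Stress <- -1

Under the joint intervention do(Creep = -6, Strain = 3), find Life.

The joint intervention fixes Creep = -6, Strain = 3, removing each variable's own equation.
Wear = 2Load - Strain + Stress  [with Load=4, Strain=3, Stress=-1]  = 4
Life = 2Creep + 2Wear + 4  [with Creep=-6, Wear=4]  = 0

0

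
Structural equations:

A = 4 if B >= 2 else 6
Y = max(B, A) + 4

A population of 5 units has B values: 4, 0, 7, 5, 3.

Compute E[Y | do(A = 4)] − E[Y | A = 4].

do(A=4) breaks A's dependence on B. With A=4 fixed, Y across the units is 8, 8, 11, 9, 8, mean 8.8.
E[Y|A=4] averages over only the 4 units with A=4 (B = 4, 7, 5, 3): Y = 8, 11, 9, 8, mean 9.
Difference = 8.8 − 9 = -0.2.

-0.2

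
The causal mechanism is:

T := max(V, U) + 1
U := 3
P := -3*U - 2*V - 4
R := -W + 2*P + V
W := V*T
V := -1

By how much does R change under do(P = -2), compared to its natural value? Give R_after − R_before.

18

The intervention breaks the incoming arrows to P: P := -3*U - 2*V - 4 no longer applies, and P = -2.
T = max(V, U) + 1  [with V=-1, U=3]  = 4
W = V*T  [with V=-1, T=4]  = -4
R = -W + 2*P + V  [with W=-4, P=-2, V=-1]  = -1
Without intervention: P = -3*U - 2*V - 4  [with U=3, V=-1]  = -11; T = max(V, U) + 1  [with V=-1, U=3]  = 4; W = V*T  [with V=-1, T=4]  = -4; R = -W + 2*P + V  [with W=-4, P=-11, V=-1]  = -19.
Change = -1 − (-19) = 18.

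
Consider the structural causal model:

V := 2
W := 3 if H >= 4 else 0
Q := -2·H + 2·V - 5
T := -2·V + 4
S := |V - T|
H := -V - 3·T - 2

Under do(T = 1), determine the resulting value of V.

Under do(T=1), the mechanism T := -2·V + 4 is discarded; T is fixed at 1.
V is not downstream of the intervention, so its value is determined by the original equations.

2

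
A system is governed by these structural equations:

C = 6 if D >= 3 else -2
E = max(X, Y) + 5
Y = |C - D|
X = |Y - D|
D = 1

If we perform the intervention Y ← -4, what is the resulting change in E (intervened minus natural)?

2

do(Y=-4) replaces the equation Y = |C - D| with the constant Y = -4.
X = |Y - D|  [with Y=-4, D=1]  = 5
E = max(X, Y) + 5  [with X=5, Y=-4]  = 10
Without intervention: C = 6 if D >= 3 else -2  [with D=1]  = -2; Y = |C - D|  [with C=-2, D=1]  = 3; X = |Y - D|  [with Y=3, D=1]  = 2; E = max(X, Y) + 5  [with X=2, Y=3]  = 8.
Change = 10 − 8 = 2.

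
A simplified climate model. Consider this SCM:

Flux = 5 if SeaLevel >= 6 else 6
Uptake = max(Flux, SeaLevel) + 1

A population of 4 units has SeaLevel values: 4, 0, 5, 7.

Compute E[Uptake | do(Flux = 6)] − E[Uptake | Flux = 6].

Under do(Flux=6), Flux's equation is replaced by Flux=6 for every unit. Per-unit Uptake: 7, 7, 7, 8. Mean = 7.25.
E[Uptake|Flux=6] averages over only the 3 units with Flux=6 (SeaLevel = 4, 0, 5): Uptake = 7, 7, 7, mean 7.
Difference = 7.25 − 7 = 0.25.

0.25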